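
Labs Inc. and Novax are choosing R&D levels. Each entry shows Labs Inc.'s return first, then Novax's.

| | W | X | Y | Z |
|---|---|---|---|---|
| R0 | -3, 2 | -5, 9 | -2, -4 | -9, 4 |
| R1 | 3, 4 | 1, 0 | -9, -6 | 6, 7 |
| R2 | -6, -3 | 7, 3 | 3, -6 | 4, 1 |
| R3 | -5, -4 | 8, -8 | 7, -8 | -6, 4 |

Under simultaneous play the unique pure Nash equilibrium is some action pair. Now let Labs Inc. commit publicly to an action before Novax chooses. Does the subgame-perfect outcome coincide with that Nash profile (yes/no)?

Backward induction with Labs Inc. moving first.
- R0: Novax compares 2, 9, -4, 4 and picks X; Labs Inc. would get -5.
- R1: Novax compares 4, 0, -6, 7 and picks Z; Labs Inc. would get 6.
- R2: Novax compares -3, 3, -6, 1 and picks X; Labs Inc. would get 7.
- R3: Novax compares -4, -8, -8, 4 and picks Z; Labs Inc. would get -6.
Among -5, 6, 7, -6, the best is 7 at R2. Subgame-perfect outcome: (R2, X) with payoffs (7, 3).
Now find the simultaneous Nash equilibrium.
Labs Inc.'s best replies: W→R1; X→R3; Y→R3; Z→R1.
Novax's best replies: R0→X; R1→Z; R2→X; R3→Z.
The unique mutual best reply is (R1, Z), giving (6, 7).
Sequential outcome (R2, X) differs from the Nash profile (R1, Z).

no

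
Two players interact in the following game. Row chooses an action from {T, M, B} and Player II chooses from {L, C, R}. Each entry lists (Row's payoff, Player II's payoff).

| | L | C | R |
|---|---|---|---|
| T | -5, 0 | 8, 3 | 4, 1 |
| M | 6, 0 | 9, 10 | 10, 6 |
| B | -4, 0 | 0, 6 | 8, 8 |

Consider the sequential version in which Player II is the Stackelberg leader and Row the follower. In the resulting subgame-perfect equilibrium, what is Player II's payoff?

10

Work backward from Row's decision.
- L → Row plays M (best of -5, 6, -4); Player II gets 0.
- C → Row plays M (best of 8, 9, 0); Player II gets 10.
- R → Row plays M (best of 4, 10, 8); Player II gets 6.
Player II's induced payoffs are 0, 10, 6, so Player II commits to C. Subgame-perfect outcome: (M, C) with payoffs (9, 10).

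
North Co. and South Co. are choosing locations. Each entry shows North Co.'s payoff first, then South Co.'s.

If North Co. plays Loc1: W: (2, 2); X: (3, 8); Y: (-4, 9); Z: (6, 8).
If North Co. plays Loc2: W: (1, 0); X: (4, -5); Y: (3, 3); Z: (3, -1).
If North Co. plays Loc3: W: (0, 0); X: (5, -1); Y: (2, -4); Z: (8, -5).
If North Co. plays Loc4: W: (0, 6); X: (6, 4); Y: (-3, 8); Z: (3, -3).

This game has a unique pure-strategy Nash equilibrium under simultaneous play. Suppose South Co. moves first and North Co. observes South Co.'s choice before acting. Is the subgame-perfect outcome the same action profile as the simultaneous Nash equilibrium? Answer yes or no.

no

Work backward from North Co.'s decision.
- W → North Co. plays Loc1 (best of 2, 1, 0, 0); South Co. gets 2.
- X → North Co. plays Loc4 (best of 3, 4, 5, 6); South Co. gets 4.
- Y → North Co. plays Loc2 (best of -4, 3, 2, -3); South Co. gets 3.
- Z → North Co. plays Loc3 (best of 6, 3, 8, 3); South Co. gets -5.
Maximizing over 2, 4, 3, -5, South Co. chooses X. Subgame-perfect outcome: (Loc4, X) with payoffs (6, 4).
For the simultaneous game, intersect best replies.
North Co.'s best replies: W→Loc1; X→Loc4; Y→Loc2; Z→Loc3.
South Co.'s best replies: Loc1→Y; Loc2→Y; Loc3→W; Loc4→Y.
Only (Loc2, Y) has each player best-responding; Nash payoffs (3, 3).
Sequential outcome (Loc4, X) differs from the Nash profile (Loc2, Y).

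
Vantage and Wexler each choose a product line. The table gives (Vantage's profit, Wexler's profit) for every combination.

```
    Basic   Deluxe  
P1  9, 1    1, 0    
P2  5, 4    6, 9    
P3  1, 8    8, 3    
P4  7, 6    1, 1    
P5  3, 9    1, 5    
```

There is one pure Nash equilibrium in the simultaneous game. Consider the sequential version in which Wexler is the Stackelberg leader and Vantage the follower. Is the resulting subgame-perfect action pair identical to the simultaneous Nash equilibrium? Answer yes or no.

no

Solve by backward induction (Wexler leads).
- Basic: BR = P1, leader payoff 1.
- Deluxe: BR = P3, leader payoff 3.
Maximizing over 1, 3, Wexler chooses Deluxe. Subgame-perfect outcome: (P3, Deluxe) with payoffs (8, 3).
Now find the simultaneous Nash equilibrium.
Vantage's best replies: Basic→P1; Deluxe→P3.
Wexler's best replies: P1→Basic; P2→Deluxe; P3→Basic; P4→Basic; P5→Basic.
The unique mutual best reply is (P1, Basic), giving (9, 1).
Sequential outcome (P3, Deluxe) differs from the Nash profile (P1, Basic).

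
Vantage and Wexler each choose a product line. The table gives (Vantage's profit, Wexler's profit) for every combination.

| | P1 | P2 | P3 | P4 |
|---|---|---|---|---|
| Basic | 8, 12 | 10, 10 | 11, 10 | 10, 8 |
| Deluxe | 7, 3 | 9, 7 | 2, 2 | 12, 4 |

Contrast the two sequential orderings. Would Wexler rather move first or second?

first

If Vantage leads: Wexler's best replies are Basic→P1, Deluxe→P2; Vantage's induced payoffs 8, 9; outcome (Deluxe, P2), payoffs (9, 7).
If Wexler leads: Vantage's best replies are P1→Basic, P2→Basic, P3→Basic, P4→Deluxe; Wexler's induced payoffs 12, 10, 10, 4; outcome (Basic, P1), payoffs (8, 12).
Wexler gets 12 moving first and 7 moving second, so Wexler prefers to move first.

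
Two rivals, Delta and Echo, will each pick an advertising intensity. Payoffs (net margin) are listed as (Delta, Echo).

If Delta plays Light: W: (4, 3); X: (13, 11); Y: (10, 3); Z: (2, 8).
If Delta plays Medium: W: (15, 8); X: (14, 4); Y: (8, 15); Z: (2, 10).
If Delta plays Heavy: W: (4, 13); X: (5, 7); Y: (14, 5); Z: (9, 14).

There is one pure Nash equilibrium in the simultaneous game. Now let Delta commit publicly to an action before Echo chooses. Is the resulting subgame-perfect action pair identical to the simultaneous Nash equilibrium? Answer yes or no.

Backward induction with Delta moving first.
- Light → Echo plays X (best of 3, 11, 3, 8); Delta gets 13.
- Medium → Echo plays Y (best of 8, 4, 15, 10); Delta gets 8.
- Heavy → Echo plays Z (best of 13, 7, 5, 14); Delta gets 9.
Among 13, 8, 9, the best is 13 at Light. Subgame-perfect outcome: (Light, X) with payoffs (13, 11).
Under simultaneous play:
Delta's best replies: W→Medium; X→Medium; Y→Heavy; Z→Heavy.
Echo's best replies: Light→X; Medium→Y; Heavy→Z.
The unique mutual best reply is (Heavy, Z), giving (9, 14).
Sequential outcome (Light, X) differs from the Nash profile (Heavy, Z).

no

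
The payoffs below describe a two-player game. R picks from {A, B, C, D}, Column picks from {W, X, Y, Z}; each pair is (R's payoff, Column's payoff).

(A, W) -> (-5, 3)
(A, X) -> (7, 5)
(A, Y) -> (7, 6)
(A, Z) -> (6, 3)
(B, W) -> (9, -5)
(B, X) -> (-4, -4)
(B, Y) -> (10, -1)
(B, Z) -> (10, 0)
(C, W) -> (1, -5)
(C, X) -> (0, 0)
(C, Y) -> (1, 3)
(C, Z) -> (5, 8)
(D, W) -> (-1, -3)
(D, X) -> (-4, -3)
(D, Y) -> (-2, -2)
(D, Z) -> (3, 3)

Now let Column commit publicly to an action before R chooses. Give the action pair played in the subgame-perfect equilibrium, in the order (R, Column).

(A, X)

R best-responds to each possible Column move:
- W: BR = B, leader payoff -5.
- X: BR = A, leader payoff 5.
- Y: BR = B, leader payoff -1.
- Z: BR = B, leader payoff 0.
Maximizing over -5, 5, -1, 0, Column chooses X. Subgame-perfect outcome: (A, X) with payoffs (7, 5).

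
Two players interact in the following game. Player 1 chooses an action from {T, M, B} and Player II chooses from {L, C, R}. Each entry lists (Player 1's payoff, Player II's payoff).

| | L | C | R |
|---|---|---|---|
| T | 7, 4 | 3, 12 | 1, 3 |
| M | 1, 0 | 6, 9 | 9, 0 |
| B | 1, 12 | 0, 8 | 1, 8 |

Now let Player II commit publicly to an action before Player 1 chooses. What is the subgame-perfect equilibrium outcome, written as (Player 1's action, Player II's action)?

(M, C)

Backward induction with Player II moving first.
- L: Player 1 compares 7, 1, 1 and picks T; Player II would get 4.
- C: Player 1 compares 3, 6, 0 and picks M; Player II would get 9.
- R: Player 1 compares 1, 9, 1 and picks M; Player II would get 0.
Among 4, 9, 0, the best is 9 at C. Subgame-perfect outcome: (M, C) with payoffs (6, 9).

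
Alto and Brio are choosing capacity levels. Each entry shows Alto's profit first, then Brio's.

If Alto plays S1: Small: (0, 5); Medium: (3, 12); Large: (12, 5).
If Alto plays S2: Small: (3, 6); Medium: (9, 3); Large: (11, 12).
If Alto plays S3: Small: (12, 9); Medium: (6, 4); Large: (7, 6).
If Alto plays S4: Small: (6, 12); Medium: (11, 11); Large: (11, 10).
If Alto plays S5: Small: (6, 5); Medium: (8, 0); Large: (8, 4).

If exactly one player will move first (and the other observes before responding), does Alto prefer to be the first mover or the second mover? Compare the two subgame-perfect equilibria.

If Alto leads: Brio's best replies are S1→Medium, S2→Large, S3→Small, S4→Small, S5→Small; Alto's induced payoffs 3, 11, 12, 6, 6; outcome (S3, Small), payoffs (12, 9).
If Brio leads: Alto's best replies are Small→S3, Medium→S4, Large→S1; Brio's induced payoffs 9, 11, 5; outcome (S4, Medium), payoffs (11, 11).
Alto gets 12 moving first and 11 moving second, so Alto prefers to move first.

first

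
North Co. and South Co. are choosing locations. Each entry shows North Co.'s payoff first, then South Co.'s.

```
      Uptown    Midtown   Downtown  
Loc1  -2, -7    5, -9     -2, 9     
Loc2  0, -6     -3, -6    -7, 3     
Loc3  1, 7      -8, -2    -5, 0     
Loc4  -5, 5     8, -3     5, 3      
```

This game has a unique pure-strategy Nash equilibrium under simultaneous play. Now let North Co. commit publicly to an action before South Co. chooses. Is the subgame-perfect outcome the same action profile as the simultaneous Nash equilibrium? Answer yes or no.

yes

Backward induction with North Co. moving first.
- Loc1: BR = Downtown, leader payoff -2.
- Loc2: BR = Downtown, leader payoff -7.
- Loc3: BR = Uptown, leader payoff 1.
- Loc4: BR = Uptown, leader payoff -5.
North Co.'s induced payoffs are -2, -7, 1, -5, so North Co. commits to Loc3. Subgame-perfect outcome: (Loc3, Uptown) with payoffs (1, 7).
Under simultaneous play:
North Co.'s best replies: Uptown→Loc3; Midtown→Loc4; Downtown→Loc4.
South Co.'s best replies: Loc1→Downtown; Loc2→Downtown; Loc3→Uptown; Loc4→Uptown.
The unique mutual best reply is (Loc3, Uptown), giving (1, 7).
Sequential outcome (Loc3, Uptown) coincides with the Nash profile (Loc3, Uptown).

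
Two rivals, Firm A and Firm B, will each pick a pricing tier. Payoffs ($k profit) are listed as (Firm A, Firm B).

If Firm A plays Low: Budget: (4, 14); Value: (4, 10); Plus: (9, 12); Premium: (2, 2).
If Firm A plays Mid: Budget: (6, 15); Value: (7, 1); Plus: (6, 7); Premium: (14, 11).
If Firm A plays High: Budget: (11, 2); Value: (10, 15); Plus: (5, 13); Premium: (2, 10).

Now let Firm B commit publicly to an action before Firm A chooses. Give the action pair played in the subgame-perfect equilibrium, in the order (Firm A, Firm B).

Backward induction with Firm B moving first.
- Budget: Firm A compares 4, 6, 11 and picks High; Firm B would get 2.
- Value: Firm A compares 4, 7, 10 and picks High; Firm B would get 15.
- Plus: Firm A compares 9, 6, 5 and picks Low; Firm B would get 12.
- Premium: Firm A compares 2, 14, 2 and picks Mid; Firm B would get 11.
Maximizing over 2, 15, 12, 11, Firm B chooses Value. Subgame-perfect outcome: (High, Value) with payoffs (10, 15).

(High, Value)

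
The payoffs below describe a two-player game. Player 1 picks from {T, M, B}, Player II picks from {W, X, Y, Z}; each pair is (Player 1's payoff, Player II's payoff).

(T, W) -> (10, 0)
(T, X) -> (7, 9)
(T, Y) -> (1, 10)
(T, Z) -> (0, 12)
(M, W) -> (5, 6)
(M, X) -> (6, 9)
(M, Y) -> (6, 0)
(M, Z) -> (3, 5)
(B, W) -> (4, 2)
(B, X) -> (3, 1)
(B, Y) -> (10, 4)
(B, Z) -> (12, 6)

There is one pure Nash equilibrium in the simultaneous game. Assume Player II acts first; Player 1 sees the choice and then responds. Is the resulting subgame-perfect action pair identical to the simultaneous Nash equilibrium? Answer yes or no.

no

Player 1 best-responds to each possible Player II move:
- W: BR = T, leader payoff 0.
- X: BR = T, leader payoff 9.
- Y: BR = B, leader payoff 4.
- Z: BR = B, leader payoff 6.
Player II's induced payoffs are 0, 9, 4, 6, so Player II commits to X. Subgame-perfect outcome: (T, X) with payoffs (7, 9).
Under simultaneous play:
Player 1's best replies: W→T; X→T; Y→B; Z→B.
Player II's best replies: T→Z; M→X; B→Z.
The unique mutual best reply is (B, Z), giving (12, 6).
Sequential outcome (T, X) differs from the Nash profile (B, Z).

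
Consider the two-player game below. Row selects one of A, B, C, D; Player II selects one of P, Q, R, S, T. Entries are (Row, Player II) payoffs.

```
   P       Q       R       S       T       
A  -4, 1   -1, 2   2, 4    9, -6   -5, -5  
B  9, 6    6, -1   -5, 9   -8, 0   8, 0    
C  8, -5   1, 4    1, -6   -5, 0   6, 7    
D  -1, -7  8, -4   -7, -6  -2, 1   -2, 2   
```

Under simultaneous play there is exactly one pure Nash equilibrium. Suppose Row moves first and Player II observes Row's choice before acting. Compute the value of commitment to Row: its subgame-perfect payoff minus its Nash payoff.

4

Player II best-responds to each possible Row move:
- A → Player II plays R (best of 1, 2, 4, -6, -5); Row gets 2.
- B → Player II plays R (best of 6, -1, 9, 0, 0); Row gets -5.
- C → Player II plays T (best of -5, 4, -6, 0, 7); Row gets 6.
- D → Player II plays T (best of -7, -4, -6, 1, 2); Row gets -2.
Row's induced payoffs are 2, -5, 6, -2, so Row commits to C. Subgame-perfect outcome: (C, T) with payoffs (6, 7).
For the simultaneous game, intersect best replies.
Row's best replies: P→B; Q→D; R→A; S→A; T→B.
Player II's best replies: A→R; B→R; C→T; D→T.
Only (A, R) has each player best-responding; Nash payoffs (2, 4).
Row's commitment gain: 6 − 2 = 4.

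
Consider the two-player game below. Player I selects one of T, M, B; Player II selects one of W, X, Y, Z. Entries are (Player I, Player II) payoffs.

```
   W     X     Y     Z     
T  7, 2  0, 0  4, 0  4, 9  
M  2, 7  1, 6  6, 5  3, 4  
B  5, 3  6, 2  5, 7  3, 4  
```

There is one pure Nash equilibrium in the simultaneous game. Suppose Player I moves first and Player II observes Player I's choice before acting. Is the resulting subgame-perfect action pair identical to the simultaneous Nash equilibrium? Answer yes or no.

Backward induction with Player I moving first.
- T → Player II plays Z (best of 2, 0, 0, 9); Player I gets 4.
- M → Player II plays W (best of 7, 6, 5, 4); Player I gets 2.
- B → Player II plays Y (best of 3, 2, 7, 4); Player I gets 5.
Player I's induced payoffs are 4, 2, 5, so Player I commits to B. Subgame-perfect outcome: (B, Y) with payoffs (5, 7).
Now find the simultaneous Nash equilibrium.
Player I's best replies: W→T; X→B; Y→M; Z→T.
Player II's best replies: T→Z; M→W; B→Y.
Only (T, Z) has each player best-responding; Nash payoffs (4, 9).
Sequential outcome (B, Y) differs from the Nash profile (T, Z).

no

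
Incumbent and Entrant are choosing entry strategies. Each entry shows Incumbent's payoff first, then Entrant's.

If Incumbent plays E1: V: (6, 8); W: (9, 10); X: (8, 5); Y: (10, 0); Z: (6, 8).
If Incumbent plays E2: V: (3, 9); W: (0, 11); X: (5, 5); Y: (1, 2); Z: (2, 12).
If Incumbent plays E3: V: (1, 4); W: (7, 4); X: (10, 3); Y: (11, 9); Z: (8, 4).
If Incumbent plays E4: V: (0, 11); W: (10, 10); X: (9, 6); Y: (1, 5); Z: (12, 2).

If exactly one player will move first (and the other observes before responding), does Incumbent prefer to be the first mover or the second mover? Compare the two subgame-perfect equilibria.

first

If Incumbent leads: Entrant's best replies are E1→W, E2→Z, E3→Y, E4→V; Incumbent's induced payoffs 9, 2, 11, 0; outcome (E3, Y), payoffs (11, 9).
If Entrant leads: Incumbent's best replies are V→E1, W→E4, X→E3, Y→E3, Z→E4; Entrant's induced payoffs 8, 10, 3, 9, 2; outcome (E4, W), payoffs (10, 10).
Incumbent gets 11 moving first and 10 moving second, so Incumbent prefers to move first.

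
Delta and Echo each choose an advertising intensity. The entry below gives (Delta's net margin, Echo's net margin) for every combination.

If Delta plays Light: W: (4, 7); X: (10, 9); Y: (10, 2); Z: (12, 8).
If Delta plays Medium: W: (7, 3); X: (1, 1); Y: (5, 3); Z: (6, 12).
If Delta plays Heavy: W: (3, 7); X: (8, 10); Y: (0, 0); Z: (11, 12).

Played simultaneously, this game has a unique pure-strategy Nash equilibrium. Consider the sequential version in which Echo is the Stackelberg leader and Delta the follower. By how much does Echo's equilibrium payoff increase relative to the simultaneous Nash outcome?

Delta best-responds to each possible Echo move:
- W: BR = Medium, leader payoff 3.
- X: BR = Light, leader payoff 9.
- Y: BR = Light, leader payoff 2.
- Z: BR = Light, leader payoff 8.
Among 3, 9, 2, 8, the best is 9 at X. Subgame-perfect outcome: (Light, X) with payoffs (10, 9).
Now find the simultaneous Nash equilibrium.
Delta's best replies: W→Medium; X→Light; Y→Light; Z→Light.
Echo's best replies: Light→X; Medium→Z; Heavy→Z.
The unique mutual best reply is (Light, X), giving (10, 9).
Echo's commitment gain: 9 − 9 = 0.

0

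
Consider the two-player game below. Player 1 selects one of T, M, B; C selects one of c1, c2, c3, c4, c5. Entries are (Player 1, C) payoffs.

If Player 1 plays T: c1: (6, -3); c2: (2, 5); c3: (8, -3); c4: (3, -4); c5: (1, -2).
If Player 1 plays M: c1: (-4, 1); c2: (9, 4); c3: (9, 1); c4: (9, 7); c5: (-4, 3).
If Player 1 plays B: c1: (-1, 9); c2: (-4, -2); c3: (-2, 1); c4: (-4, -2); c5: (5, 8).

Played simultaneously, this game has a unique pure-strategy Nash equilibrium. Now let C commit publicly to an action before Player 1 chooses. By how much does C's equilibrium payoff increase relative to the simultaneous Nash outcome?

Work backward from Player 1's decision.
- c1: BR = T, leader payoff -3.
- c2: BR = M, leader payoff 4.
- c3: BR = M, leader payoff 1.
- c4: BR = M, leader payoff 7.
- c5: BR = B, leader payoff 8.
Among -3, 4, 1, 7, 8, the best is 8 at c5. Subgame-perfect outcome: (B, c5) with payoffs (5, 8).
For the simultaneous game, intersect best replies.
Player 1's best replies: c1→T; c2→M; c3→M; c4→M; c5→B.
C's best replies: T→c2; M→c4; B→c1.
The unique mutual best reply is (M, c4), giving (9, 7).
C's commitment gain: 8 − 7 = 1.

1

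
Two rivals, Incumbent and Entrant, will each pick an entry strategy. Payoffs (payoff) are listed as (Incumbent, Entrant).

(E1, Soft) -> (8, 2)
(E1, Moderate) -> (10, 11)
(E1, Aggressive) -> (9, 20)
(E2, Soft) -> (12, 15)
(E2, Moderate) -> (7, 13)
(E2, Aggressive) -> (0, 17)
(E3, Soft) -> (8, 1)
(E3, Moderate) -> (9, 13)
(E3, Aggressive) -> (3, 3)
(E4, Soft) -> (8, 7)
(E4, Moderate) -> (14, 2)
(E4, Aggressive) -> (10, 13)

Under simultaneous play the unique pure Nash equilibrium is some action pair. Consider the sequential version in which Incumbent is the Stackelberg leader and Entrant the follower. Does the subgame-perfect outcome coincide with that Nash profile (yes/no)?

Solve by backward induction (Incumbent leads).
- E1: BR = Aggressive, leader payoff 9.
- E2: BR = Aggressive, leader payoff 0.
- E3: BR = Moderate, leader payoff 9.
- E4: BR = Aggressive, leader payoff 10.
Among 9, 0, 9, 10, the best is 10 at E4. Subgame-perfect outcome: (E4, Aggressive) with payoffs (10, 13).
Under simultaneous play:
Incumbent's best replies: Soft→E2; Moderate→E4; Aggressive→E4.
Entrant's best replies: E1→Aggressive; E2→Aggressive; E3→Moderate; E4→Aggressive.
Only (E4, Aggressive) has each player best-responding; Nash payoffs (10, 13).
Sequential outcome (E4, Aggressive) coincides with the Nash profile (E4, Aggressive).

yes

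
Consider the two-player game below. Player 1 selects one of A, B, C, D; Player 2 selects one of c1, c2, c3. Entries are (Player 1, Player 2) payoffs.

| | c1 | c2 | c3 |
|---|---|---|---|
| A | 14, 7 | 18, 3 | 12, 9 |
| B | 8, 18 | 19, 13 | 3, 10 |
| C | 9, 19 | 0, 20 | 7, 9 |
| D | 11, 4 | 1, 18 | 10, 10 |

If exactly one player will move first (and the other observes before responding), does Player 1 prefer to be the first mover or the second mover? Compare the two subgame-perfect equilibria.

second

If Player 1 leads: Player 2's best replies are A→c3, B→c1, C→c2, D→c2; Player 1's induced payoffs 12, 8, 0, 1; outcome (A, c3), payoffs (12, 9).
If Player 2 leads: Player 1's best replies are c1→A, c2→B, c3→A; Player 2's induced payoffs 7, 13, 9; outcome (B, c2), payoffs (19, 13).
Player 1 gets 12 moving first and 19 moving second, so Player 1 prefers to move second.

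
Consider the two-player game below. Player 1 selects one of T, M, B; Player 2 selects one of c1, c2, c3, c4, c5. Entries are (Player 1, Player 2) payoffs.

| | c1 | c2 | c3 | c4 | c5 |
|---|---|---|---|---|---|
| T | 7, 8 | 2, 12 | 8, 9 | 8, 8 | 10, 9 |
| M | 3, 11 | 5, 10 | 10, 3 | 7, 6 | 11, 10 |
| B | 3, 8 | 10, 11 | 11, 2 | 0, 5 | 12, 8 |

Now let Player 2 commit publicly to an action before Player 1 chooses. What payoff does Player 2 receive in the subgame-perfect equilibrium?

11

Work backward from Player 1's decision.
- c1 → Player 1 plays T (best of 7, 3, 3); Player 2 gets 8.
- c2 → Player 1 plays B (best of 2, 5, 10); Player 2 gets 11.
- c3 → Player 1 plays B (best of 8, 10, 11); Player 2 gets 2.
- c4 → Player 1 plays T (best of 8, 7, 0); Player 2 gets 8.
- c5 → Player 1 plays B (best of 10, 11, 12); Player 2 gets 8.
Player 2's induced payoffs are 8, 11, 2, 8, 8, so Player 2 commits to c2. Subgame-perfect outcome: (B, c2) with payoffs (10, 11).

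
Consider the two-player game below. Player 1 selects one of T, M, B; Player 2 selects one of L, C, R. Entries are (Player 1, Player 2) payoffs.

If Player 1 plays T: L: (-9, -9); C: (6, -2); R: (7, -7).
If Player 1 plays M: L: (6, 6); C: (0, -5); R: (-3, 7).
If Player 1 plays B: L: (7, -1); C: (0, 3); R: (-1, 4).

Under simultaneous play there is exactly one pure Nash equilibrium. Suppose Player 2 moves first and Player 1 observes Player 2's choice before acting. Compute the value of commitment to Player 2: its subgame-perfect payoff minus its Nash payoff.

1

Player 1 best-responds to each possible Player 2 move:
- L → Player 1 plays B (best of -9, 6, 7); Player 2 gets -1.
- C → Player 1 plays T (best of 6, 0, 0); Player 2 gets -2.
- R → Player 1 plays T (best of 7, -3, -1); Player 2 gets -7.
Among -1, -2, -7, the best is -1 at L. Subgame-perfect outcome: (B, L) with payoffs (7, -1).
For the simultaneous game, intersect best replies.
Player 1's best replies: L→B; C→T; R→T.
Player 2's best replies: T→C; M→R; B→R.
The unique mutual best reply is (T, C), giving (6, -2).
Player 2's commitment gain: -1 − -2 = 1.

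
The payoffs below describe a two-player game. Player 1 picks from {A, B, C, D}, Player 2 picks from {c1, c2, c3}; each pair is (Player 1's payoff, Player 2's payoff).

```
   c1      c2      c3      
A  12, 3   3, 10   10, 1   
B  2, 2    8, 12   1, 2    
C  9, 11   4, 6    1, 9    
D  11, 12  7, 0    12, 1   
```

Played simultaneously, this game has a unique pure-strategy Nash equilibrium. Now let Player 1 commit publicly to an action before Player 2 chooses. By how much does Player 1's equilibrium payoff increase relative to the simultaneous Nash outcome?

3

Backward induction with Player 1 moving first.
- A: Player 2 compares 3, 10, 1 and picks c2; Player 1 would get 3.
- B: Player 2 compares 2, 12, 2 and picks c2; Player 1 would get 8.
- C: Player 2 compares 11, 6, 9 and picks c1; Player 1 would get 9.
- D: Player 2 compares 12, 0, 1 and picks c1; Player 1 would get 11.
Among 3, 8, 9, 11, the best is 11 at D. Subgame-perfect outcome: (D, c1) with payoffs (11, 12).
Now find the simultaneous Nash equilibrium.
Player 1's best replies: c1→A; c2→B; c3→D.
Player 2's best replies: A→c2; B→c2; C→c1; D→c1.
The unique mutual best reply is (B, c2), giving (8, 12).
Player 1's commitment gain: 11 − 8 = 3.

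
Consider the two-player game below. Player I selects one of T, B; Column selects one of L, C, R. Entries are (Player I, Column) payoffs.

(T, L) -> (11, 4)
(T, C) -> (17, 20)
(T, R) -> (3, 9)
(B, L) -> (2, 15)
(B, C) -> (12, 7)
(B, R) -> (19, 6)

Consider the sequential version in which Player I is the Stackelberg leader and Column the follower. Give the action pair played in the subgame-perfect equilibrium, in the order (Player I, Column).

Backward induction with Player I moving first.
- T: Column compares 4, 20, 9 and picks C; Player I would get 17.
- B: Column compares 15, 7, 6 and picks L; Player I would get 2.
Maximizing over 17, 2, Player I chooses T. Subgame-perfect outcome: (T, C) with payoffs (17, 20).

(T, C)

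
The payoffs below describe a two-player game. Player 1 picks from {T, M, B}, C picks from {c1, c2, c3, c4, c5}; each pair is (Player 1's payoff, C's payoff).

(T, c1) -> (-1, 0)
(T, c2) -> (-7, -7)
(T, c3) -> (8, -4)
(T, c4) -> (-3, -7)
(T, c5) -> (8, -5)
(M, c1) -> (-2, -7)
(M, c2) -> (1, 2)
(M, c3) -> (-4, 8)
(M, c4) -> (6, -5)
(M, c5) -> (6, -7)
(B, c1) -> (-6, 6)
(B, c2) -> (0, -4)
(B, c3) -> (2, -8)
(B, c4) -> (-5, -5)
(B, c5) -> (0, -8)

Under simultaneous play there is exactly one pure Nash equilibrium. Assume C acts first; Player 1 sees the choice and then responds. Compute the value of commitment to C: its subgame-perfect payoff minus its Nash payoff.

2

Solve by backward induction (C leads).
- c1 → Player 1 plays T (best of -1, -2, -6); C gets 0.
- c2 → Player 1 plays M (best of -7, 1, 0); C gets 2.
- c3 → Player 1 plays T (best of 8, -4, 2); C gets -4.
- c4 → Player 1 plays M (best of -3, 6, -5); C gets -5.
- c5 → Player 1 plays T (best of 8, 6, 0); C gets -5.
Maximizing over 0, 2, -4, -5, -5, C chooses c2. Subgame-perfect outcome: (M, c2) with payoffs (1, 2).
For the simultaneous game, intersect best replies.
Player 1's best replies: c1→T; c2→M; c3→T; c4→M; c5→T.
C's best replies: T→c1; M→c3; B→c1.
Only (T, c1) has each player best-responding; Nash payoffs (-1, 0).
C's commitment gain: 2 − 0 = 2.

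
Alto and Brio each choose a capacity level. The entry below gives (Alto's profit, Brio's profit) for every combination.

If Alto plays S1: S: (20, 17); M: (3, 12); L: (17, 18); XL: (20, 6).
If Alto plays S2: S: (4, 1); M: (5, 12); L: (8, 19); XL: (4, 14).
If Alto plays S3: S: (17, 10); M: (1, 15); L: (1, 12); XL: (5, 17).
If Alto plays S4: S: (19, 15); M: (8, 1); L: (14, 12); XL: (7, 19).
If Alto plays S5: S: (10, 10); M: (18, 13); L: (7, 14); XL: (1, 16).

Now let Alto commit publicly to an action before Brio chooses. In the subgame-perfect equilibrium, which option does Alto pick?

S1

Work backward from Brio's decision.
- S1 → Brio plays L (best of 17, 12, 18, 6); Alto gets 17.
- S2 → Brio plays L (best of 1, 12, 19, 14); Alto gets 8.
- S3 → Brio plays XL (best of 10, 15, 12, 17); Alto gets 5.
- S4 → Brio plays XL (best of 15, 1, 12, 19); Alto gets 7.
- S5 → Brio plays XL (best of 10, 13, 14, 16); Alto gets 1.
Among 17, 8, 5, 7, 1, the best is 17 at S1. Subgame-perfect outcome: (S1, L) with payoffs (17, 18).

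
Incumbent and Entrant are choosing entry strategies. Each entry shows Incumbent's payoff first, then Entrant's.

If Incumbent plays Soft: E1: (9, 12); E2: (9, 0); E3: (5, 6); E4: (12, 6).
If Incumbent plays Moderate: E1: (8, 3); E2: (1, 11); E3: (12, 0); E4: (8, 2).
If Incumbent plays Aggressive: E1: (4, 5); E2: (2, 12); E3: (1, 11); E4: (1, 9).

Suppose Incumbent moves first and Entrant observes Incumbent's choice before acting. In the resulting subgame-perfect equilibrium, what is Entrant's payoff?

Entrant best-responds to each possible Incumbent move:
- Soft: Entrant compares 12, 0, 6, 6 and picks E1; Incumbent would get 9.
- Moderate: Entrant compares 3, 11, 0, 2 and picks E2; Incumbent would get 1.
- Aggressive: Entrant compares 5, 12, 11, 9 and picks E2; Incumbent would get 2.
Incumbent's induced payoffs are 9, 1, 2, so Incumbent commits to Soft. Subgame-perfect outcome: (Soft, E1) with payoffs (9, 12).

12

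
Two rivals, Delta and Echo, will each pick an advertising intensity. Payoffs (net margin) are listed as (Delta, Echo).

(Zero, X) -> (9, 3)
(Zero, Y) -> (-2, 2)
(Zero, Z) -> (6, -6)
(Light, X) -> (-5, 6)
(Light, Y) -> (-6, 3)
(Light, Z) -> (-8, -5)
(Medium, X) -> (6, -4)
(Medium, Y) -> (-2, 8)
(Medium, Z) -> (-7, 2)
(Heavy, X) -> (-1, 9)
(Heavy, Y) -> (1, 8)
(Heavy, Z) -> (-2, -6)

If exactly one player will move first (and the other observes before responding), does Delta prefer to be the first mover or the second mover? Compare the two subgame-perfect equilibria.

first

If Delta leads: Echo's best replies are Zero→X, Light→X, Medium→Y, Heavy→X; Delta's induced payoffs 9, -5, -2, -1; outcome (Zero, X), payoffs (9, 3).
If Echo leads: Delta's best replies are X→Zero, Y→Heavy, Z→Zero; Echo's induced payoffs 3, 8, -6; outcome (Heavy, Y), payoffs (1, 8).
Delta gets 9 moving first and 1 moving second, so Delta prefers to move first.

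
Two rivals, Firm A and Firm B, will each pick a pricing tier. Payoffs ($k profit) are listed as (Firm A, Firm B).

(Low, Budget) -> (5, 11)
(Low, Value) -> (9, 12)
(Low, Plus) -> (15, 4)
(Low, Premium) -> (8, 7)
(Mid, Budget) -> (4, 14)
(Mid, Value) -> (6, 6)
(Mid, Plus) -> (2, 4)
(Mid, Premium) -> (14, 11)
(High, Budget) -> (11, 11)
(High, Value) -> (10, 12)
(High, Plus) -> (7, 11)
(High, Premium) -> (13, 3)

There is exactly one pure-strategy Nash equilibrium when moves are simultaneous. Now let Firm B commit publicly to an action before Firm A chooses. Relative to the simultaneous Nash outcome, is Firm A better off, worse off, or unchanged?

Solve by backward induction (Firm B leads).
- Budget: Firm A compares 5, 4, 11 and picks High; Firm B would get 11.
- Value: Firm A compares 9, 6, 10 and picks High; Firm B would get 12.
- Plus: Firm A compares 15, 2, 7 and picks Low; Firm B would get 4.
- Premium: Firm A compares 8, 14, 13 and picks Mid; Firm B would get 11.
Maximizing over 11, 12, 4, 11, Firm B chooses Value. Subgame-perfect outcome: (High, Value) with payoffs (10, 12).
Now find the simultaneous Nash equilibrium.
Firm A's best replies: Budget→High; Value→High; Plus→Low; Premium→Mid.
Firm B's best replies: Low→Value; Mid→Budget; High→Value.
The unique mutual best reply is (High, Value), giving (10, 12).
Firm A earns 10 sequentially versus 10 at the Nash outcome: unchanged.

unchanged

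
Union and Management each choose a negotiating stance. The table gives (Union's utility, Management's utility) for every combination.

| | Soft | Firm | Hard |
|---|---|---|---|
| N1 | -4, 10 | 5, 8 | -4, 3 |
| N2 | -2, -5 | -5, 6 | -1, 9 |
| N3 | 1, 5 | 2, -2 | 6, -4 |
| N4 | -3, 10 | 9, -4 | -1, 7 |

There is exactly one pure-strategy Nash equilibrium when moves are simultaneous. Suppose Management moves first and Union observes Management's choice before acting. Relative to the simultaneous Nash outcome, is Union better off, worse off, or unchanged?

Work backward from Union's decision.
- Soft: BR = N3, leader payoff 5.
- Firm: BR = N4, leader payoff -4.
- Hard: BR = N3, leader payoff -4.
Among 5, -4, -4, the best is 5 at Soft. Subgame-perfect outcome: (N3, Soft) with payoffs (1, 5).
For the simultaneous game, intersect best replies.
Union's best replies: Soft→N3; Firm→N4; Hard→N3.
Management's best replies: N1→Soft; N2→Hard; N3→Soft; N4→Soft.
The unique mutual best reply is (N3, Soft), giving (1, 5).
Union earns 1 sequentially versus 1 at the Nash outcome: unchanged.

unchanged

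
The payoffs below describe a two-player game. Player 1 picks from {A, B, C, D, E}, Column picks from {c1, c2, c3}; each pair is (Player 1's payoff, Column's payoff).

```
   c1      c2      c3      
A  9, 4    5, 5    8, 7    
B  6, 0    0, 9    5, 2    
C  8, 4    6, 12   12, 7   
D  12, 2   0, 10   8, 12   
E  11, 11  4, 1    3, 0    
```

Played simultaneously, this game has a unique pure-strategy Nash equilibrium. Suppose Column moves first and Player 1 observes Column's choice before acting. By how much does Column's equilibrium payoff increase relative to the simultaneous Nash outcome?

0

Work backward from Player 1's decision.
- c1 → Player 1 plays D (best of 9, 6, 8, 12, 11); Column gets 2.
- c2 → Player 1 plays C (best of 5, 0, 6, 0, 4); Column gets 12.
- c3 → Player 1 plays C (best of 8, 5, 12, 8, 3); Column gets 7.
Among 2, 12, 7, the best is 12 at c2. Subgame-perfect outcome: (C, c2) with payoffs (6, 12).
Now find the simultaneous Nash equilibrium.
Player 1's best replies: c1→D; c2→C; c3→C.
Column's best replies: A→c3; B→c2; C→c2; D→c3; E→c1.
The unique mutual best reply is (C, c2), giving (6, 12).
Column's commitment gain: 12 − 12 = 0.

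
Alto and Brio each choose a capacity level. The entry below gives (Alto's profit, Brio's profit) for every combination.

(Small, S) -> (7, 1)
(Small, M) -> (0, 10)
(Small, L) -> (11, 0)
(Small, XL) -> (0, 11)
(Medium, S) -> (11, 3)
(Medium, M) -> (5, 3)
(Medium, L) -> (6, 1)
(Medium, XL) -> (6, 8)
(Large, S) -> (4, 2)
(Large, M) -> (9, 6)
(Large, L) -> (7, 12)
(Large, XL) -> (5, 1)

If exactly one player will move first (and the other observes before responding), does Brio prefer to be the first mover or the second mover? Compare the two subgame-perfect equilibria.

If Alto leads: Brio's best replies are Small→XL, Medium→XL, Large→L; Alto's induced payoffs 0, 6, 7; outcome (Large, L), payoffs (7, 12).
If Brio leads: Alto's best replies are S→Medium, M→Large, L→Small, XL→Medium; Brio's induced payoffs 3, 6, 0, 8; outcome (Medium, XL), payoffs (6, 8).
Brio gets 8 moving first and 12 moving second, so Brio prefers to move second.

second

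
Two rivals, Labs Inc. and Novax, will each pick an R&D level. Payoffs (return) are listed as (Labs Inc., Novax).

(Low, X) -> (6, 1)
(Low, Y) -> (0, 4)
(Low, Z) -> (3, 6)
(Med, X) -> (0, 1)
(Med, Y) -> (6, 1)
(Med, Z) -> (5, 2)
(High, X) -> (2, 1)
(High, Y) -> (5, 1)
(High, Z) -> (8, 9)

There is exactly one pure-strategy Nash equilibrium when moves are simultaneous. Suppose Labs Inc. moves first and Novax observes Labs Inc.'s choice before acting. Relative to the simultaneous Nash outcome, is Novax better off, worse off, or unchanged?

Novax best-responds to each possible Labs Inc. move:
- Low: BR = Z, leader payoff 3.
- Med: BR = Z, leader payoff 5.
- High: BR = Z, leader payoff 8.
Labs Inc.'s induced payoffs are 3, 5, 8, so Labs Inc. commits to High. Subgame-perfect outcome: (High, Z) with payoffs (8, 9).
Under simultaneous play:
Labs Inc.'s best replies: X→Low; Y→Med; Z→High.
Novax's best replies: Low→Z; Med→Z; High→Z.
Only (High, Z) has each player best-responding; Nash payoffs (8, 9).
Novax earns 9 sequentially versus 9 at the Nash outcome: unchanged.

unchanged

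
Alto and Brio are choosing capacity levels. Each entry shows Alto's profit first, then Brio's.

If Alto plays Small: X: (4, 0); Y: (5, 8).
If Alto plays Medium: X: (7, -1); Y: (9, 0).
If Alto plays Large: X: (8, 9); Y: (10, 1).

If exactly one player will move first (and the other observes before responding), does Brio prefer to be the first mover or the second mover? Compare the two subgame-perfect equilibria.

first

If Alto leads: Brio's best replies are Small→Y, Medium→Y, Large→X; Alto's induced payoffs 5, 9, 8; outcome (Medium, Y), payoffs (9, 0).
If Brio leads: Alto's best replies are X→Large, Y→Large; Brio's induced payoffs 9, 1; outcome (Large, X), payoffs (8, 9).
Brio gets 9 moving first and 0 moving second, so Brio prefers to move first.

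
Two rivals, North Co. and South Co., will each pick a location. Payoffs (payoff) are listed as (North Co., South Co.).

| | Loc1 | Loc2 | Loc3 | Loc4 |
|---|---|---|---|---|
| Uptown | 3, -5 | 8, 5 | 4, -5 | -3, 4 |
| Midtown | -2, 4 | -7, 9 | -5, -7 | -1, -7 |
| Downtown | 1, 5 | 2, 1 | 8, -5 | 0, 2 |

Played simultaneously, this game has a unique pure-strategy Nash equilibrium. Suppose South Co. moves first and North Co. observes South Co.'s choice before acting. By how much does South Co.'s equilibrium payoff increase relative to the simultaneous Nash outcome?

0

North Co. best-responds to each possible South Co. move:
- Loc1 → North Co. plays Uptown (best of 3, -2, 1); South Co. gets -5.
- Loc2 → North Co. plays Uptown (best of 8, -7, 2); South Co. gets 5.
- Loc3 → North Co. plays Downtown (best of 4, -5, 8); South Co. gets -5.
- Loc4 → North Co. plays Downtown (best of -3, -1, 0); South Co. gets 2.
South Co.'s induced payoffs are -5, 5, -5, 2, so South Co. commits to Loc2. Subgame-perfect outcome: (Uptown, Loc2) with payoffs (8, 5).
Now find the simultaneous Nash equilibrium.
North Co.'s best replies: Loc1→Uptown; Loc2→Uptown; Loc3→Downtown; Loc4→Downtown.
South Co.'s best replies: Uptown→Loc2; Midtown→Loc2; Downtown→Loc1.
The unique mutual best reply is (Uptown, Loc2), giving (8, 5).
South Co.'s commitment gain: 5 − 5 = 0.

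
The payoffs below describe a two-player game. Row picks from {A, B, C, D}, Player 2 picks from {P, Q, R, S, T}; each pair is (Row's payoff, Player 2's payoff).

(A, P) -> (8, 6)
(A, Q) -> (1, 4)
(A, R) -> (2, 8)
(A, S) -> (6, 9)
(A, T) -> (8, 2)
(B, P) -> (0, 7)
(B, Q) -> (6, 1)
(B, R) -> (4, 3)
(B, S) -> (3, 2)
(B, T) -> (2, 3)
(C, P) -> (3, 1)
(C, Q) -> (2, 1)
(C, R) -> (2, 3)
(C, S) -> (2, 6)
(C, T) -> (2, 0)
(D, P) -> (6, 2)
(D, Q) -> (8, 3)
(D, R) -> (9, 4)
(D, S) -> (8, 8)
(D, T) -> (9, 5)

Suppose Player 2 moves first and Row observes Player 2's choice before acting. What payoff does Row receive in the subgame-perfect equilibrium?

8

Row best-responds to each possible Player 2 move:
- P: BR = A, leader payoff 6.
- Q: BR = D, leader payoff 3.
- R: BR = D, leader payoff 4.
- S: BR = D, leader payoff 8.
- T: BR = D, leader payoff 5.
Maximizing over 6, 3, 4, 8, 5, Player 2 chooses S. Subgame-perfect outcome: (D, S) with payoffs (8, 8).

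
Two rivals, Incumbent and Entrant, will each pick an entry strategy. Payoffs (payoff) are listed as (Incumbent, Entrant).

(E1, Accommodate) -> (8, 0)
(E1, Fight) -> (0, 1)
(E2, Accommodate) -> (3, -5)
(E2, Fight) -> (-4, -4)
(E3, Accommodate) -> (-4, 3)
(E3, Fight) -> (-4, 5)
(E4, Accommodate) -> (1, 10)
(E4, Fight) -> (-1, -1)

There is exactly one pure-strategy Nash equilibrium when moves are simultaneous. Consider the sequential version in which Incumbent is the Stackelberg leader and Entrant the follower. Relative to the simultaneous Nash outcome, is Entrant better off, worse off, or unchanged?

better off

Work backward from Entrant's decision.
- E1: BR = Fight, leader payoff 0.
- E2: BR = Fight, leader payoff -4.
- E3: BR = Fight, leader payoff -4.
- E4: BR = Accommodate, leader payoff 1.
Among 0, -4, -4, 1, the best is 1 at E4. Subgame-perfect outcome: (E4, Accommodate) with payoffs (1, 10).
Now find the simultaneous Nash equilibrium.
Incumbent's best replies: Accommodate→E1; Fight→E1.
Entrant's best replies: E1→Fight; E2→Fight; E3→Fight; E4→Accommodate.
The unique mutual best reply is (E1, Fight), giving (0, 1).
Entrant earns 10 sequentially versus 1 at the Nash outcome: better off.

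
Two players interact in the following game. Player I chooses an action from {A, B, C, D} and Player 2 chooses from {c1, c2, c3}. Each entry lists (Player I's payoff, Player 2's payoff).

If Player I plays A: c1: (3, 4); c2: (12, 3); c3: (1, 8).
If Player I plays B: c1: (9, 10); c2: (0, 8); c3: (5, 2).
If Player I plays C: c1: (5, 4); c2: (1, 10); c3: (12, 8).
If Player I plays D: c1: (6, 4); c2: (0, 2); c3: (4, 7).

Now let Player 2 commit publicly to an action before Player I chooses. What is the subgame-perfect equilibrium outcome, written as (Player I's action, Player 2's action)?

(B, c1)

Solve by backward induction (Player 2 leads).
- c1 → Player I plays B (best of 3, 9, 5, 6); Player 2 gets 10.
- c2 → Player I plays A (best of 12, 0, 1, 0); Player 2 gets 3.
- c3 → Player I plays C (best of 1, 5, 12, 4); Player 2 gets 8.
Maximizing over 10, 3, 8, Player 2 chooses c1. Subgame-perfect outcome: (B, c1) with payoffs (9, 10).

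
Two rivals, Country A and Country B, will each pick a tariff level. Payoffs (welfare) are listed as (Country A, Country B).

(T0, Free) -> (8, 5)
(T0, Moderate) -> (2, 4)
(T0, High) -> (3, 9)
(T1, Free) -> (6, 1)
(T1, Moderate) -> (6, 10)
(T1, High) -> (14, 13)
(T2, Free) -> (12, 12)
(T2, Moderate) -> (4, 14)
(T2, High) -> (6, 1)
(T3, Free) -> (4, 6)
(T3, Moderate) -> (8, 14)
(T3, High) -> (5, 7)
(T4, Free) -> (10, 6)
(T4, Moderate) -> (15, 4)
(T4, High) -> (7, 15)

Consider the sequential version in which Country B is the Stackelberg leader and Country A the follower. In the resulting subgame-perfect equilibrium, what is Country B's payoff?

13

Solve by backward induction (Country B leads).
- Free: BR = T2, leader payoff 12.
- Moderate: BR = T4, leader payoff 4.
- High: BR = T1, leader payoff 13.
Country B's induced payoffs are 12, 4, 13, so Country B commits to High. Subgame-perfect outcome: (T1, High) with payoffs (14, 13).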